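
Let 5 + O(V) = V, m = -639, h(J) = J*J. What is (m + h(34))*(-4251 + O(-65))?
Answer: -2233957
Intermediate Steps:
h(J) = J²
O(V) = -5 + V
(m + h(34))*(-4251 + O(-65)) = (-639 + 34²)*(-4251 + (-5 - 65)) = (-639 + 1156)*(-4251 - 70) = 517*(-4321) = -2233957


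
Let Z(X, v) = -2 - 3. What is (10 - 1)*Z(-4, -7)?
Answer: -45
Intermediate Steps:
Z(X, v) = -5
(10 - 1)*Z(-4, -7) = (10 - 1)*(-5) = 9*(-5) = -45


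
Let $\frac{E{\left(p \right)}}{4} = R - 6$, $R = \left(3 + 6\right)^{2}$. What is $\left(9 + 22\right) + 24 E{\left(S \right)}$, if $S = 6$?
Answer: $7231$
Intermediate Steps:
$R = 81$ ($R = 9^{2} = 81$)
$E{\left(p \right)} = 300$ ($E{\left(p \right)} = 4 \left(81 - 6\right) = 4 \cdot 75 = 300$)
$\left(9 + 22\right) + 24 E{\left(S \right)} = \left(9 + 22\right) + 24 \cdot 300 = 31 + 7200 = 7231$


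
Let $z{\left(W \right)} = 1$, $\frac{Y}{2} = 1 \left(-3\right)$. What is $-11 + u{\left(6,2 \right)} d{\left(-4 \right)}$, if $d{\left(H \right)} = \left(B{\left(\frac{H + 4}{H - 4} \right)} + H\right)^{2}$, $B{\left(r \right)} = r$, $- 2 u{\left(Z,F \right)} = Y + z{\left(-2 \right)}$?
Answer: $29$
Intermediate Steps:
$Y = -6$ ($Y = 2 \cdot 1 \left(-3\right) = 2 \left(-3\right) = -6$)
$u{\left(Z,F \right)} = \frac{5}{2}$ ($u{\left(Z,F \right)} = - \frac{-6 + 1}{2} = \left(- \frac{1}{2}\right) \left(-5\right) = \frac{5}{2}$)
$d{\left(H \right)} = \left(H + \frac{4 + H}{-4 + H}\right)^{2}$ ($d{\left(H \right)} = \left(\frac{H + 4}{H - 4} + H\right)^{2} = \left(\frac{4 + H}{-4 + H} + H\right)^{2} = \left(H + \frac{4 + H}{-4 + H}\right)^{2}$)
$-11 + u{\left(6,2 \right)} d{\left(-4 \right)} = -11 + \frac{5 \frac{\left(4 - 4 - 4 \left(-4 - 4\right)\right)^{2}}{\left(-4 - 4\right)^{2}}}{2} = -11 + \frac{5 \frac{\left(4 - 4 - -32\right)^{2}}{64}}{2} = -11 + \frac{5 \frac{\left(4 - 4 + 32\right)^{2}}{64}}{2} = -11 + \frac{5 \frac{32^{2}}{64}}{2} = -11 + \frac{5 \cdot \frac{1}{64} \cdot 1024}{2} = -11 + \frac{5}{2} \cdot 16 = -11 + 40 = 29$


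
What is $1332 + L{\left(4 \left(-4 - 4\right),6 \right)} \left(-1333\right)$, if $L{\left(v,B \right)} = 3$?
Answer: $-2667$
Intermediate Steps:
$1332 + L{\left(4 \left(-4 - 4\right),6 \right)} \left(-1333\right) = 1332 + 3 \left(-1333\right) = 1332 - 3999 = -2667$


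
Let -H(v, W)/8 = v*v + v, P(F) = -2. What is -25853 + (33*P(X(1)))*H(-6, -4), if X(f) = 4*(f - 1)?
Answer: -10013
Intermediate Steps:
X(f) = -4 + 4*f (X(f) = 4*(-1 + f) = -4 + 4*f)
H(v, W) = -8*v - 8*v² (H(v, W) = -8*(v*v + v) = -8*(v² + v) = -8*(v + v²) = -8*v - 8*v²)
-25853 + (33*P(X(1)))*H(-6, -4) = -25853 + (33*(-2))*(-8*(-6)*(1 - 6)) = -25853 - (-528)*(-6)*(-5) = -25853 - 66*(-240) = -25853 + 15840 = -10013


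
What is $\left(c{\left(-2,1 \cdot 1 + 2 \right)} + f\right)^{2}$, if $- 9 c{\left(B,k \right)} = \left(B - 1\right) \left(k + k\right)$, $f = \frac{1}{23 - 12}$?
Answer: $\frac{529}{121} \approx 4.3719$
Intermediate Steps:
$f = \frac{1}{11} \approx 0.090909$
$c{\left(B,k \right)} = - \frac{2 k \left(-1 + B\right)}{9}$ ($c{\left(B,k \right)} = - \frac{\left(B - 1\right) \left(k + k\right)}{9} = - \frac{\left(-1 + B\right) 2 k}{9} = - \frac{2 k \left(-1 + B\right)}{9}$)
$\left(c{\left(-2,1 \cdot 1 + 2 \right)} + f\right)^{2} = \left(\frac{2 \left(1 \cdot 1 + 2\right) \left(1 - -2\right)}{9} + \frac{1}{11}\right)^{2} = \left(\frac{2 \left(1 + 2\right) \left(1 + 2\right)}{9} + \frac{1}{11}\right)^{2} = \left(\frac{2}{9} \cdot 3 \cdot 3 + \frac{1}{11}\right)^{2} = \left(2 + \frac{1}{11}\right)^{2} = \left(\frac{23}{11}\right)^{2} = \frac{529}{121}$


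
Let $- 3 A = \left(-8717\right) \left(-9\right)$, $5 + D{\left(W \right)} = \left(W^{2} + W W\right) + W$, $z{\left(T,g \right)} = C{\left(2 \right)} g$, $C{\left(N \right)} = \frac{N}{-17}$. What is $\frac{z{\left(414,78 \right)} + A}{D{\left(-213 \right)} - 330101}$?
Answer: $\frac{444723}{4072877} \approx 0.10919$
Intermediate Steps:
$C{\left(N \right)} = - \frac{N}{17}$ ($C{\left(N \right)} = N \left(- \frac{1}{17}\right) = - \frac{N}{17}$)
$z{\left(T,g \right)} = - \frac{2 g}{17}$ ($z{\left(T,g \right)} = \left(- \frac{1}{17}\right) 2 g = - \frac{2 g}{17}$)
$D{\left(W \right)} = -5 + W + 2 W^{2}$ ($D{\left(W \right)} = -5 + \left(\left(W^{2} + W W\right) + W\right) = -5 + \left(\left(W^{2} + W^{2}\right) + W\right) = -5 + \left(2 W^{2} + W\right) = -5 + \left(W + 2 W^{2}\right) = -5 + W + 2 W^{2}$)
$A = -26151$ ($A = - \frac{\left(-8717\right) \left(-9\right)}{3} = \left(- \frac{1}{3}\right) 78453 = -26151$)
$\frac{z{\left(414,78 \right)} + A}{D{\left(-213 \right)} - 330101} = \frac{\left(- \frac{2}{17}\right) 78 - 26151}{\left(-5 - 213 + 2 \left(-213\right)^{2}\right) - 330101} = \frac{- \frac{156}{17} - 26151}{\left(-5 - 213 + 2 \cdot 45369\right) - 330101} = - \frac{444723}{17 \left(\left(-5 - 213 + 90738\right) - 330101\right)} = - \frac{444723}{17 \left(90520 - 330101\right)} = - \frac{444723}{17 \left(-239581\right)} = \left(- \frac{444723}{17}\right) \left(- \frac{1}{239581}\right) = \frac{444723}{4072877}$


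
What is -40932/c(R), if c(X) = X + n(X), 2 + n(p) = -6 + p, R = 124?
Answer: -3411/20 ≈ -170.55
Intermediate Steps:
n(p) = -8 + p (n(p) = -2 + (-6 + p) = -8 + p)
c(X) = -8 + 2*X (c(X) = X + (-8 + X) = -8 + 2*X)
-40932/c(R) = -40932/(-8 + 2*124) = -40932/(-8 + 248) = -40932/240 = -40932*1/240 = -3411/20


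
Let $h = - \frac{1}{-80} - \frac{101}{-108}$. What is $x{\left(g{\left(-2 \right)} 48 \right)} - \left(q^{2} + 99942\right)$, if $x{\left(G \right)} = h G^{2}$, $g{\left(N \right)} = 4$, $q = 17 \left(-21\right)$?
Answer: $- \frac{2886833}{15} \approx -1.9246 \cdot 10^{5}$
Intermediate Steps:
$q = -357$
$h = \frac{2047}{2160}$ ($h = \left(-1\right) \left(- \frac{1}{80}\right) - - \frac{101}{108} = \frac{1}{80} + \frac{101}{108} = \frac{2047}{2160} \approx 0.94769$)
$x{\left(G \right)} = \frac{2047 G^{2}}{2160}$
$x{\left(g{\left(-2 \right)} 48 \right)} - \left(q^{2} + 99942\right) = \frac{2047 \left(4 \cdot 48\right)^{2}}{2160} - \left(\left(-357\right)^{2} + 99942\right) = \frac{2047 \cdot 192^{2}}{2160} - \left(127449 + 99942\right) = \frac{2047}{2160} \cdot 36864 - 227391 = \frac{524032}{15} - 227391 = - \frac{2886833}{15}$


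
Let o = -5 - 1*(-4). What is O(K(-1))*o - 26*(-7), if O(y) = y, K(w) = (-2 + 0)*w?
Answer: 180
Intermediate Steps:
K(w) = -2*w
o = -1 (o = -5 + 4 = -1)
O(K(-1))*o - 26*(-7) = -2*(-1)*(-1) - 26*(-7) = 2*(-1) + 182 = -2 + 182 = 180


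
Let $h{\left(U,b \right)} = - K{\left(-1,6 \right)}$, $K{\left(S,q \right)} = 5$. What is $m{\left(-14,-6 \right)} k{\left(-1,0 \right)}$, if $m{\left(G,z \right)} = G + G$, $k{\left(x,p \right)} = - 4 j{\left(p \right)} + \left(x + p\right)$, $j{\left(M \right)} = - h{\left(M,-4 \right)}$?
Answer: $588$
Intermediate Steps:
$h{\left(U,b \right)} = -5$ ($h{\left(U,b \right)} = \left(-1\right) 5 = -5$)
$j{\left(M \right)} = 5$ ($j{\left(M \right)} = \left(-1\right) \left(-5\right) = 5$)
$k{\left(x,p \right)} = -20 + p + x$ ($k{\left(x,p \right)} = \left(-4\right) 5 + \left(x + p\right) = -20 + \left(p + x\right) = -20 + p + x$)
$m{\left(G,z \right)} = 2 G$
$m{\left(-14,-6 \right)} k{\left(-1,0 \right)} = 2 \left(-14\right) \left(-20 + 0 - 1\right) = \left(-28\right) \left(-21\right) = 588$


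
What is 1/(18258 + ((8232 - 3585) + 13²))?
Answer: 1/23074 ≈ 4.3339e-5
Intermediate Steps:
1/(18258 + ((8232 - 3585) + 13²)) = 1/(18258 + (4647 + 169)) = 1/(18258 + 4816) = 1/23074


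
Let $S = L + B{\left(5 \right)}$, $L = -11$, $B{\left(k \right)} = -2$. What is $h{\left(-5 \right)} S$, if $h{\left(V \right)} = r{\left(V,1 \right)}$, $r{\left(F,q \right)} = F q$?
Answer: $65$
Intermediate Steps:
$h{\left(V \right)} = V$ ($h{\left(V \right)} = V 1 = V$)
$S = -13$ ($S = -11 - 2 = -13$)
$h{\left(-5 \right)} S = \left(-5\right) \left(-13\right) = 65$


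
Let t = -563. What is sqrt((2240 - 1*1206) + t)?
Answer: sqrt(471) ≈ 21.703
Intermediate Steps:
sqrt((2240 - 1*1206) + t) = sqrt((2240 - 1*1206) - 563) = sqrt((2240 - 1206) - 563) = sqrt(1034 - 563) = sqrt(471)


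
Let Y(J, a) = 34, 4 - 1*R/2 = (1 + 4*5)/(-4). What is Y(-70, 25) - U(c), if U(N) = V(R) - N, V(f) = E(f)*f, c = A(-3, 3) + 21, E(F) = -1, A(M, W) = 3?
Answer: 153/2 ≈ 76.500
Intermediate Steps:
R = 37/2 (R = 8 - 2*(1 + 4*5)/(-4) = 8 - 2*(1 + 20)*(-1)/4 = 8 - 42*(-1)/4 = 8 - 2*(-21/4) = 8 + 21/2 = 37/2 ≈ 18.500)
c = 24 (c = 3 + 21 = 24)
V(f) = -f
U(N) = -37/2 - N (U(N) = -1*37/2 - N = -37/2 - N)
Y(-70, 25) - U(c) = 34 - (-37/2 - 1*24) = 34 - (-37/2 - 24) = 34 - 1*(-85/2) = 34 + 85/2 = 153/2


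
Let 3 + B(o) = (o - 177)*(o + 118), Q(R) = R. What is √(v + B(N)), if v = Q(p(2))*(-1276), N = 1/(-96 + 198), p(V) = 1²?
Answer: I*√230610677/102 ≈ 148.88*I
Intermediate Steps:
p(V) = 1
N = 1/102 ≈ 0.0098039
B(o) = -3 + (-177 + o)*(118 + o) (B(o) = -3 + (o - 177)*(o + 118) = -3 + (-177 + o)*(118 + o))
v = -1276 (v = 1*(-1276) = -1276)
√(v + B(N)) = √(-1276 + (-20889 + (1/102)² - 59*1/102)) = √(-1276 + (-20889 + 1/10404 - 59/102)) = √(-1276 - 217335173/10404) = √(-230610677/10404) = I*√230610677/102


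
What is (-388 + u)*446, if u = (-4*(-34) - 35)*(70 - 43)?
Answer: 1043194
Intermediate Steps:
u = 2727 (u = (136 - 35)*27 = 101*27 = 2727)
(-388 + u)*446 = (-388 + 2727)*446 = 2339*446 = 1043194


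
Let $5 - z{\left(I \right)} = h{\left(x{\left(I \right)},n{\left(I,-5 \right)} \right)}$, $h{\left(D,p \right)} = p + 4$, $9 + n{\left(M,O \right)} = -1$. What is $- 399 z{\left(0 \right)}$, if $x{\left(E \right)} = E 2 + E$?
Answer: $-4389$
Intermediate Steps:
$x{\left(E \right)} = 3 E$ ($x{\left(E \right)} = 2 E + E = 3 E$)
$n{\left(M,O \right)} = -10$ ($n{\left(M,O \right)} = -9 - 1 = -10$)
$h{\left(D,p \right)} = 4 + p$
$z{\left(I \right)} = 11$ ($z{\left(I \right)} = 5 - \left(4 - 10\right) = 5 - -6 = 5 + 6 = 11$)
$- 399 z{\left(0 \right)} = \left(-399\right) 11 = -4389$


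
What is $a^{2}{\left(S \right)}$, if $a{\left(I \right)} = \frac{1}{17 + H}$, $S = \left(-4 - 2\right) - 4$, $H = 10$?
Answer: $\frac{1}{729} \approx 0.0013717$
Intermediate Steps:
$S = -10$ ($S = -6 - 4 = -10$)
$a{\left(I \right)} = \frac{1}{27}$ ($a{\left(I \right)} = \frac{1}{17 + 10} = \frac{1}{27}$)
$a^{2}{\left(S \right)} = \left(\frac{1}{27}\right)^{2} = \frac{1}{729}$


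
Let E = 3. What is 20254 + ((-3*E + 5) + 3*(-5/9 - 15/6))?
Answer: 121445/6 ≈ 20241.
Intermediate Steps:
20254 + ((-3*E + 5) + 3*(-5/9 - 15/6)) = 20254 + ((-3*3 + 5) + 3*(-5/9 - 15/6)) = 20254 + ((-9 + 5) + 3*(-5*1/9 - 15*1/6)) = 20254 + (-4 + 3*(-5/9 - 5/2)) = 20254 + (-4 + 3*(-55/18)) = 20254 + (-4 - 55/6) = 20254 - 79/6 = 121445/6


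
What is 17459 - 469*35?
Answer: 1044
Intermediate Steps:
17459 - 469*35 = 17459 - 16415 = 1044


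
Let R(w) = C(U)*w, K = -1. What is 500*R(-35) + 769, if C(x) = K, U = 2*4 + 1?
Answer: 18269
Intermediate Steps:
U = 9 (U = 8 + 1 = 9)
C(x) = -1
R(w) = -w
500*R(-35) + 769 = 500*(-1*(-35)) + 769 = 500*35 + 769 = 17500 + 769 = 18269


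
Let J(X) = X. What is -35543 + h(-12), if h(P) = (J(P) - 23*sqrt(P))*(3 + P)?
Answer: -35435 + 414*I*sqrt(3) ≈ -35435.0 + 717.07*I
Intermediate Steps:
h(P) = (3 + P)*(P - 23*sqrt(P)) (h(P) = (P - 23*sqrt(P))*(3 + P) = (3 + P)*(P - 23*sqrt(P)))
-35543 + h(-12) = -35543 + ((-12)**2 - 138*I*sqrt(3) - (-552)*I*sqrt(3) + 3*(-12)) = -35543 + (144 - 138*I*sqrt(3) - (-552)*I*sqrt(3) - 36) = -35543 + (144 - 138*I*sqrt(3) + 552*I*sqrt(3) - 36) = -35543 + (108 + 414*I*sqrt(3)) = -35435 + 414*I*sqrt(3)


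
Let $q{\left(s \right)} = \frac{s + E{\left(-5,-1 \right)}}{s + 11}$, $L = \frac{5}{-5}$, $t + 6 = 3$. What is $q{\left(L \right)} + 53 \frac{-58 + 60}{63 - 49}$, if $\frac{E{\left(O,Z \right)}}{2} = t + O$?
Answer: $\frac{411}{70} \approx 5.8714$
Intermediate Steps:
$t = -3$ ($t = -6 + 3 = -3$)
$E{\left(O,Z \right)} = -6 + 2 O$ ($E{\left(O,Z \right)} = 2 \left(-3 + O\right) = -6 + 2 O$)
$L = -1$ ($L = 5 \left(- \frac{1}{5}\right) = -1$)
$q{\left(s \right)} = \frac{-16 + s}{11 + s}$ ($q{\left(s \right)} = \frac{s + \left(-6 + 2 \left(-5\right)\right)}{s + 11} = \frac{s - 16}{11 + s} = \frac{-16 + s}{11 + s}$)
$q{\left(L \right)} + 53 \frac{-58 + 60}{63 - 49} = \frac{-16 - 1}{11 - 1} + 53 \frac{-58 + 60}{63 - 49} = \frac{1}{10} \left(-17\right) + 53 \cdot \frac{2}{14} = \frac{1}{10} \left(-17\right) + 53 \cdot 2 \cdot \frac{1}{14} = - \frac{17}{10} + 53 \cdot \frac{1}{7} = - \frac{17}{10} + \frac{53}{7} = \frac{411}{70}$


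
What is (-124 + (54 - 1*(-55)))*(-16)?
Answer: 240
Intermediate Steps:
(-124 + (54 - 1*(-55)))*(-16) = (-124 + (54 + 55))*(-16) = (-124 + 109)*(-16) = -15*(-16) = 240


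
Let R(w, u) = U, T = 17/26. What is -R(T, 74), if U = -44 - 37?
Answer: 81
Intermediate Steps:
T = 17/26 (T = 17*(1/26) = 17/26 ≈ 0.65385)
U = -81
R(w, u) = -81
-R(T, 74) = -1*(-81) = 81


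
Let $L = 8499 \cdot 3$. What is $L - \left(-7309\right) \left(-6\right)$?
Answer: $-18357$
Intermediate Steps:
$L = 25497$
$L - \left(-7309\right) \left(-6\right) = 25497 - \left(-7309\right) \left(-6\right) = 25497 - 43854 = -18357$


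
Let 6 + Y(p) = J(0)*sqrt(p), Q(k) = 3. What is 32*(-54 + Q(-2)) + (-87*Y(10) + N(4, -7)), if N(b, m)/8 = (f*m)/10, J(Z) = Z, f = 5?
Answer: -1138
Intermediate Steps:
N(b, m) = 4*m (N(b, m) = 8*((5*m)/10) = 8*((5*m)*(1/10)) = 8*(m/2) = 4*m)
Y(p) = -6 (Y(p) = -6 + 0*sqrt(p) = -6 + 0 = -6)
32*(-54 + Q(-2)) + (-87*Y(10) + N(4, -7)) = 32*(-54 + 3) + (-87*(-6) + 4*(-7)) = 32*(-51) + (522 - 28) = -1632 + 494 = -1138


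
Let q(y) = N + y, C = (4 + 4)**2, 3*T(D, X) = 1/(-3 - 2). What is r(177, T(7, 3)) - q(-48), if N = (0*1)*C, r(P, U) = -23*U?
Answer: 743/15 ≈ 49.533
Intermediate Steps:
T(D, X) = -1/15 (T(D, X) = 1/(3*(-3 - 2)) = (1/3)/(-5) = (1/3)*(-1/5) = -1/15)
C = 64 (C = 8**2 = 64)
N = 0 (N = (0*1)*64 = 0*64 = 0)
q(y) = y (q(y) = 0 + y = y)
r(177, T(7, 3)) - q(-48) = -23*(-1/15) - 1*(-48) = 23/15 + 48 = 743/15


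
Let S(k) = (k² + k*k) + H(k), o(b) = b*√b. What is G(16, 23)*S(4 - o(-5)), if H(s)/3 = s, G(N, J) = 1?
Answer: -206 + 95*I*√5 ≈ -206.0 + 212.43*I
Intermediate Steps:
H(s) = 3*s
o(b) = b^(3/2)
S(k) = 2*k² + 3*k (S(k) = (k² + k*k) + 3*k = (k² + k²) + 3*k = 2*k² + 3*k)
G(16, 23)*S(4 - o(-5)) = 1*((4 - (-5)^(3/2))*(3 + 2*(4 - (-5)^(3/2)))) = 1*((4 - (-5)*I*√5)*(3 + 2*(4 - (-5)*I*√5))) = 1*((4 + 5*I*√5)*(3 + 2*(4 + 5*I*√5))) = 1*((4 + 5*I*√5)*(3 + (8 + 10*I*√5))) = 1*((4 + 5*I*√5)*(11 + 10*I*√5)) = (4 + 5*I*√5)*(11 + 10*I*√5)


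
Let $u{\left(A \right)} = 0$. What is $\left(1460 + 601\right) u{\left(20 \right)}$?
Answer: $0$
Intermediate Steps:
$\left(1460 + 601\right) u{\left(20 \right)} = \left(1460 + 601\right) 0 = 2061 \cdot 0 = 0$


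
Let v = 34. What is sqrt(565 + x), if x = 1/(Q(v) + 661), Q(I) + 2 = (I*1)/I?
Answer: sqrt(61528665)/330 ≈ 23.770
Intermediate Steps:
Q(I) = -1 (Q(I) = -2 + (I*1)/I = -2 + I/I = -2 + 1 = -1)
x = 1/660 (x = 1/(-1 + 661) = 1/660 ≈ 0.0015152)
sqrt(565 + x) = sqrt(565 + 1/660) = sqrt(372901/660) = sqrt(61528665)/330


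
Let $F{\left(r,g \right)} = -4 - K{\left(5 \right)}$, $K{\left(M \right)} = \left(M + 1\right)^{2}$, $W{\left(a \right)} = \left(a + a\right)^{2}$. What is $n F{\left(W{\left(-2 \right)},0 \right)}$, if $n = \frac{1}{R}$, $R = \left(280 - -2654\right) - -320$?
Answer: $- \frac{20}{1627} \approx -0.012293$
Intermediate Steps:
$W{\left(a \right)} = 4 a^{2}$ ($W{\left(a \right)} = \left(2 a\right)^{2} = 4 a^{2}$)
$K{\left(M \right)} = \left(1 + M\right)^{2}$
$R = 3254$ ($R = \left(280 + 2654\right) + 320 = 2934 + 320 = 3254$)
$n = \frac{1}{3254} \approx 0.00030731$
$F{\left(r,g \right)} = -40$ ($F{\left(r,g \right)} = -4 - \left(1 + 5\right)^{2} = -4 - 6^{2} = -4 - 36 = -40$)
$n F{\left(W{\left(-2 \right)},0 \right)} = \frac{1}{3254} \left(-40\right) = - \frac{20}{1627}$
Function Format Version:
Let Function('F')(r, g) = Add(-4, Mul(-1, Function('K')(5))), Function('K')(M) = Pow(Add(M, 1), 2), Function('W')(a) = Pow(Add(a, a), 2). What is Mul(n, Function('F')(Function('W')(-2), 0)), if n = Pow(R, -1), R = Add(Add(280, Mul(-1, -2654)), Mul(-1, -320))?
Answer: Rational(-20, 1627) ≈ -0.012293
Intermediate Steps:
Function('W')(a) = Mul(4, Pow(a, 2)) (Function('W')(a) = Pow(Mul(2, a), 2) = Mul(4, Pow(a, 2)))
Function('K')(M) = Pow(Add(1, M), 2)
R = 3254 (R = Add(Add(280, 2654), 320) = Add(2934, 320) = 3254)
n = Rational(1, 3254) (n = Pow(3254, -1) = Rational(1, 3254) ≈ 0.00030731)
Function('F')(r, g) = -40 (Function('F')(r, g) = Add(-4, Mul(-1, Pow(Add(1, 5), 2))) = Add(-4, Mul(-1, Pow(6, 2))) = Add(-4, Mul(-1, 36)) = Add(-4, -36) = -40)
Mul(n, Function('F')(Function('W')(-2), 0)) = Mul(Rational(1, 3254), -40) = Rational(-20, 1627)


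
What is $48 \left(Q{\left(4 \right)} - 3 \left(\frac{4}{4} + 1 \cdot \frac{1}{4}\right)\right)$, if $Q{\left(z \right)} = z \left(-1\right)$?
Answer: $-372$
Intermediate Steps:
$Q{\left(z \right)} = - z$
$48 \left(Q{\left(4 \right)} - 3 \left(\frac{4}{4} + 1 \cdot \frac{1}{4}\right)\right) = 48 \left(\left(-1\right) 4 - 3 \left(\frac{4}{4} + 1 \cdot \frac{1}{4}\right)\right) = 48 \left(-4 - 3 \left(4 \cdot \frac{1}{4} + 1 \cdot \frac{1}{4}\right)\right) = 48 \left(-4 - 3 \left(1 + \frac{1}{4}\right)\right) = 48 \left(-4 - \frac{15}{4}\right) = 48 \left(- \frac{31}{4}\right) = -372$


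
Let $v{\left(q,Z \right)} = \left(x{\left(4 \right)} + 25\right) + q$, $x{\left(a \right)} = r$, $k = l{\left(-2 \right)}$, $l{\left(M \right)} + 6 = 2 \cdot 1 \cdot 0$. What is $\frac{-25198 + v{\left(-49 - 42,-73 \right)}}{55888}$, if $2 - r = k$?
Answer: $- \frac{451}{998} \approx -0.4519$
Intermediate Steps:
$l{\left(M \right)} = -6$ ($l{\left(M \right)} = -6 + 2 \cdot 1 \cdot 0 = -6 + 2 \cdot 0 = -6 + 0 = -6$)
$k = -6$
$r = 8$ ($r = 2 - -6 = 2 + 6 = 8$)
$x{\left(a \right)} = 8$
$v{\left(q,Z \right)} = 33 + q$ ($v{\left(q,Z \right)} = \left(8 + 25\right) + q = 33 + q$)
$\frac{-25198 + v{\left(-49 - 42,-73 \right)}}{55888} = \frac{-25198 + \left(33 - 91\right)}{55888} = \left(-25198 + \left(33 - 91\right)\right) \frac{1}{55888} = \left(-25198 - 58\right) \frac{1}{55888} = \left(-25256\right) \frac{1}{55888} = - \frac{451}{998}$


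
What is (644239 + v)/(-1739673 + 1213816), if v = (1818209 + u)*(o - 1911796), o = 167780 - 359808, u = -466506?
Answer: 2843744568033/525857 ≈ 5.4078e+6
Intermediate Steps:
o = -192028
v = -2843745212272 (v = (1818209 - 466506)*(-192028 - 1911796) = 1351703*(-2103824) = -2843745212272)
(644239 + v)/(-1739673 + 1213816) = (644239 - 2843745212272)/(-1739673 + 1213816) = -2843744568033/(-525857) = -2843744568033*(-1/525857) = 2843744568033/525857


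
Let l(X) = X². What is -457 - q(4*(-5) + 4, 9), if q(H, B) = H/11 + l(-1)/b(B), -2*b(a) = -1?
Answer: -5033/11 ≈ -457.55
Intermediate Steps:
b(a) = ½ (b(a) = -½*(-1) = ½)
q(H, B) = 2 + H/11 (q(H, B) = H/11 + (-1)²/(½) = H*(1/11) + 1*2 = H/11 + 2 = 2 + H/11)
-457 - q(4*(-5) + 4, 9) = -457 - (2 + (4*(-5) + 4)/11) = -457 - (2 + (-20 + 4)/11) = -457 - (2 + (1/11)*(-16)) = -457 - (2 - 16/11) = -457 - 1*6/11 = -457 - 6/11 = -5033/11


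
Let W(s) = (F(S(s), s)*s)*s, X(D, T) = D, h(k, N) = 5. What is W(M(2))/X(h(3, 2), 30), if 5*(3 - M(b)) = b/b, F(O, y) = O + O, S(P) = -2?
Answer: -784/125 ≈ -6.2720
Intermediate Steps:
F(O, y) = 2*O
M(b) = 14/5 (M(b) = 3 - b/(5*b) = 3 - ⅕*1 = 3 - ⅕ = 14/5)
W(s) = -4*s² (W(s) = ((2*(-2))*s)*s = (-4*s)*s = -4*s²)
W(M(2))/X(h(3, 2), 30) = -4*(14/5)²/5 = -4*196/25*(⅕) = -784/25*⅕ = -784/125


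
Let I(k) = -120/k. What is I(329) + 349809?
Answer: 115087041/329 ≈ 3.4981e+5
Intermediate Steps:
I(329) + 349809 = -120/329 + 349809 = 115087041/329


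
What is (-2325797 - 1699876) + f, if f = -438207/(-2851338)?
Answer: -546597807727/135778 ≈ -4.0257e+6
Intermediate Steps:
f = 20867/135778 (f = -438207*(-1/2851338) = 20867/135778 ≈ 0.15368)
(-2325797 - 1699876) + f = (-2325797 - 1699876) + 20867/135778 = -4025673 + 20867/135778 = -546597807727/135778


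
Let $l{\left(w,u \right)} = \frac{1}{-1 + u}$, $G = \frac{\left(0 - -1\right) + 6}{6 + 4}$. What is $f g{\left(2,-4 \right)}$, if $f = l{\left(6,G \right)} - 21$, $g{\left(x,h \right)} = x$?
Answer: $- \frac{146}{3} \approx -48.667$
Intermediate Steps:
$G = \frac{7}{10}$ ($G = \frac{\left(0 + 1\right) + 6}{10} = \left(1 + 6\right) \frac{1}{10} = 7 \cdot \frac{1}{10} = \frac{7}{10} \approx 0.7$)
$f = - \frac{73}{3}$ ($f = \frac{1}{-1 + \frac{7}{10}} - 21 = \frac{1}{- \frac{3}{10}} - 21 = - \frac{10}{3} - 21 = - \frac{73}{3} \approx -24.333$)
$f g{\left(2,-4 \right)} = \left(- \frac{73}{3}\right) 2 = - \frac{146}{3}$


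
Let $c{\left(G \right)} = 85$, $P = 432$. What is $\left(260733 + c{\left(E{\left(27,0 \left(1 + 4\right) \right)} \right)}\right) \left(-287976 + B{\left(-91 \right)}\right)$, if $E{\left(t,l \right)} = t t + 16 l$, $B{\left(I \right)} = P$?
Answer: $-74996650992$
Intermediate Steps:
$B{\left(I \right)} = 432$
$E{\left(t,l \right)} = t^{2} + 16 l$
$\left(260733 + c{\left(E{\left(27,0 \left(1 + 4\right) \right)} \right)}\right) \left(-287976 + B{\left(-91 \right)}\right) = \left(260733 + 85\right) \left(-287976 + 432\right) = 260818 \left(-287544\right) = -74996650992$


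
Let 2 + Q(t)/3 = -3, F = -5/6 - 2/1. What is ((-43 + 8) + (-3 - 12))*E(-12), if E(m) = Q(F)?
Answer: 750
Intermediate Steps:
F = -17/6 (F = -5*⅙ - 2*1 = -⅚ - 2 = -17/6 ≈ -2.8333)
Q(t) = -15 (Q(t) = -6 + 3*(-3) = -6 - 9 = -15)
E(m) = -15
((-43 + 8) + (-3 - 12))*E(-12) = ((-43 + 8) + (-3 - 12))*(-15) = (-35 - 15)*(-15) = -50*(-15) = 750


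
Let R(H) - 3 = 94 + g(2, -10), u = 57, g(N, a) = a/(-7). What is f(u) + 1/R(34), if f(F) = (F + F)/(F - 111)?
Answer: -13028/6201 ≈ -2.1010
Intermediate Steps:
g(N, a) = -a/7 (g(N, a) = a*(-⅐) = -a/7)
R(H) = 689/7 (R(H) = 3 + (94 - ⅐*(-10)) = 3 + (94 + 10/7) = 3 + 668/7 = 689/7)
f(F) = 2*F/(-111 + F) (f(F) = (2*F)/(-111 + F) = 2*F/(-111 + F))
f(u) + 1/R(34) = 2*57/(-111 + 57) + 1/(689/7) = 2*57/(-54) + 7/689 = 2*57*(-1/54) + 7/689 = -19/9 + 7/689 = -13028/6201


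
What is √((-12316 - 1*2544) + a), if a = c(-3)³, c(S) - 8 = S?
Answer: I*√14735 ≈ 121.39*I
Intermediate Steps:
c(S) = 8 + S
a = 125 (a = (8 - 3)³ = 5³ = 125)
√((-12316 - 1*2544) + a) = √((-12316 - 1*2544) + 125) = √((-12316 - 2544) + 125) = √(-14860 + 125) = √(-14735) = I*√14735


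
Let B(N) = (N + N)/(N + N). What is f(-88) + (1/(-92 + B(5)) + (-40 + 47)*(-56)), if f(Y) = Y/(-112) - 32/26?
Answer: -71427/182 ≈ -392.46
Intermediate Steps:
B(N) = 1 (B(N) = (2*N)/((2*N)) = (2*N)*(1/(2*N)) = 1)
f(Y) = -16/13 - Y/112 (f(Y) = Y*(-1/112) - 32*1/26 = -Y/112 - 16/13 = -16/13 - Y/112)
f(-88) + (1/(-92 + B(5)) + (-40 + 47)*(-56)) = (-16/13 - 1/112*(-88)) + (1/(-92 + 1) + (-40 + 47)*(-56)) = (-16/13 + 11/14) + (1/(-91) + 7*(-56)) = -81/182 + (-1/91 - 392) = -81/182 - 35673/91 = -71427/182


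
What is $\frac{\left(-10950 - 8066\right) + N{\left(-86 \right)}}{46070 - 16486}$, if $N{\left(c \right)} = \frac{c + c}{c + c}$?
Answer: $- \frac{19015}{29584} \approx -0.64275$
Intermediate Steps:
$N{\left(c \right)} = 1$ ($N{\left(c \right)} = \frac{2 c}{2 c} = 2 c \frac{1}{2 c} = 1$)
$\frac{\left(-10950 - 8066\right) + N{\left(-86 \right)}}{46070 - 16486} = \frac{\left(-10950 - 8066\right) + 1}{46070 - 16486} = \frac{-19016 + 1}{29584} = \left(-19015\right) \frac{1}{29584} = - \frac{19015}{29584}$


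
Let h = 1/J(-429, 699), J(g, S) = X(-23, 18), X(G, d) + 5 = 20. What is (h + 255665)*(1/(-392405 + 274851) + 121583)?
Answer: 9135275864250576/293885 ≈ 3.1085e+10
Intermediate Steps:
X(G, d) = 15 (X(G, d) = -5 + 20 = 15)
J(g, S) = 15
h = 1/15 ≈ 0.066667
(h + 255665)*(1/(-392405 + 274851) + 121583) = (1/15 + 255665)*(1/(-392405 + 274851) + 121583) = 3834976*(1/(-117554) + 121583)/15 = 3834976*(-1/117554 + 121583)/15 = (3834976/15)*(14292567981/117554) = 9135275864250576/293885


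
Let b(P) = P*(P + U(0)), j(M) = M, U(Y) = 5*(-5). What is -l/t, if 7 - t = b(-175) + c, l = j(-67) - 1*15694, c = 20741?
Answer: -15761/55734 ≈ -0.28279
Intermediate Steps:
U(Y) = -25
b(P) = P*(-25 + P) (b(P) = P*(P - 25) = P*(-25 + P))
l = -15761 (l = -67 - 1*15694 = -67 - 15694 = -15761)
t = -55734 (t = 7 - (-175*(-25 - 175) + 20741) = 7 - (-175*(-200) + 20741) = 7 - (35000 + 20741) = 7 - 1*55741 = 7 - 55741 = -55734)
-l/t = -(-15761)/(-55734) = -(-15761)*(-1)/55734 = -1*15761/55734 = -15761/55734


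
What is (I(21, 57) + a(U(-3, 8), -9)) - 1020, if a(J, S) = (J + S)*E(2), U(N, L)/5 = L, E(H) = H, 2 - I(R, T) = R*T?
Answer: -2153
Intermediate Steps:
I(R, T) = 2 - R*T
U(N, L) = 5*L
a(J, S) = 2*J + 2*S (a(J, S) = (J + S)*2 = 2*J + 2*S)
(I(21, 57) + a(U(-3, 8), -9)) - 1020 = ((2 - 1*21*57) + (2*(5*8) + 2*(-9))) - 1020 = ((2 - 1197) + (2*40 - 18)) - 1020 = (-1195 + (80 - 18)) - 1020 = (-1195 + 62) - 1020 = -1133 - 1020 = -2153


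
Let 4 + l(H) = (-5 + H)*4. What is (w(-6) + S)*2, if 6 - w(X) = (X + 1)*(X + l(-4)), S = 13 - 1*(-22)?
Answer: -378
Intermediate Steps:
S = 35 (S = 13 + 22 = 35)
l(H) = -24 + 4*H (l(H) = -4 + (-5 + H)*4 = -4 + (-20 + 4*H) = -24 + 4*H)
w(X) = 6 - (1 + X)*(-40 + X) (w(X) = 6 - (X + 1)*(X + (-24 + 4*(-4))) = 6 - (1 + X)*(X + (-24 - 16)) = 6 - (1 + X)*(X - 40) = 6 - (1 + X)*(-40 + X))
(w(-6) + S)*2 = ((46 - 1*(-6)² + 39*(-6)) + 35)*2 = ((46 - 1*36 - 234) + 35)*2 = ((46 - 36 - 234) + 35)*2 = (-224 + 35)*2 = -189*2 = -378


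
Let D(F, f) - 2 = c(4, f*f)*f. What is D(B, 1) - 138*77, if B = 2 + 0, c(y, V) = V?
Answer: -10623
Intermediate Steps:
B = 2
D(F, f) = 2 + f**3 (D(F, f) = 2 + (f*f)*f = 2 + f**2*f = 2 + f**3)
D(B, 1) - 138*77 = (2 + 1**3) - 138*77 = (2 + 1) - 10626 = 3 - 10626 = -10623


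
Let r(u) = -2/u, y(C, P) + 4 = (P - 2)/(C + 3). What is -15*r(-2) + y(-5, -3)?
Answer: -33/2 ≈ -16.500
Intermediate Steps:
y(C, P) = -4 + (-2 + P)/(3 + C) (y(C, P) = -4 + (P - 2)/(C + 3) = -4 + (-2 + P)/(3 + C))
-15*r(-2) + y(-5, -3) = -(-30)/(-2) + (-14 - 3 - 4*(-5))/(3 - 5) = -(-30)*(-1)/2 + (-14 - 3 + 20)/(-2) = -15*1 - ½*3 = -15 - 3/2 = -33/2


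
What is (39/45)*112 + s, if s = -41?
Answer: 841/15 ≈ 56.067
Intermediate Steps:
(39/45)*112 + s = (39/45)*112 - 41 = (39*(1/45))*112 - 41 = (13/15)*112 - 41 = 1456/15 - 41 = 841/15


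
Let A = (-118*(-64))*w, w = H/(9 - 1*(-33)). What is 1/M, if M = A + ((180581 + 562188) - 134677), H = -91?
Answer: 3/1775188 ≈ 1.6900e-6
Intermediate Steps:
w = -13/6 (w = -91/(9 - 1*(-33)) = -91/(9 + 33) = -91/42 = -91*1/42 = -13/6 ≈ -2.1667)
A = -49088/3 (A = -118*(-64)*(-13/6) = 7552*(-13/6) = -49088/3 ≈ -16363.)
M = 1775188/3 (M = -49088/3 + ((180581 + 562188) - 134677) = -49088/3 + (742769 - 134677) = -49088/3 + 608092 = 1775188/3 ≈ 5.9173e+5)
1/M = 1/(1775188/3) = 3/1775188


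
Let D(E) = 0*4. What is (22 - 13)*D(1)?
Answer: 0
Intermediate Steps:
D(E) = 0
(22 - 13)*D(1) = (22 - 13)*0 = 9*0 = 0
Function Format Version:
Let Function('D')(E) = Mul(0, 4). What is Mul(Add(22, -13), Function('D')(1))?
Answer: 0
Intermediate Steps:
Function('D')(E) = 0
Mul(Add(22, -13), Function('D')(1)) = Mul(Add(22, -13), 0) = Mul(9, 0) = 0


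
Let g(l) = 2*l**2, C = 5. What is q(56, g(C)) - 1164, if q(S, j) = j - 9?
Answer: -1123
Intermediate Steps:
q(S, j) = -9 + j
q(56, g(C)) - 1164 = (-9 + 2*5**2) - 1164 = (-9 + 2*25) - 1164 = (-9 + 50) - 1164 = 41 - 1164 = -1123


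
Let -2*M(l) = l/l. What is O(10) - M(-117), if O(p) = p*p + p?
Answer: 221/2 ≈ 110.50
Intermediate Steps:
O(p) = p + p² (O(p) = p² + p = p + p²)
M(l) = -½ (M(l) = -l/(2*l) = -½*1 = -½)
O(10) - M(-117) = 10*(1 + 10) - 1*(-½) = 10*11 + ½ = 110 + ½ = 221/2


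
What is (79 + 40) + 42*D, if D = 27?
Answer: 1253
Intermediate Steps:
(79 + 40) + 42*D = (79 + 40) + 42*27 = 119 + 1134 = 1253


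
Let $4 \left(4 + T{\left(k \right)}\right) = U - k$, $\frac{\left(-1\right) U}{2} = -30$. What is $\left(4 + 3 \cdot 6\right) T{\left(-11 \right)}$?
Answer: $\frac{605}{2} \approx 302.5$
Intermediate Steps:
$U = 60$ ($U = \left(-2\right) \left(-30\right) = 60$)
$T{\left(k \right)} = 11 - \frac{k}{4}$ ($T{\left(k \right)} = -4 + \frac{60 - k}{4} = -4 - \left(-15 + \frac{k}{4}\right) = 11 - \frac{k}{4}$)
$\left(4 + 3 \cdot 6\right) T{\left(-11 \right)} = \left(4 + 3 \cdot 6\right) \left(11 - - \frac{11}{4}\right) = \left(4 + 18\right) \left(11 + \frac{11}{4}\right) = 22 \cdot \frac{55}{4} = \frac{605}{2}$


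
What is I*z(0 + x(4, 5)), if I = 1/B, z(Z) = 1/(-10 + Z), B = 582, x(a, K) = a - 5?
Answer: -1/6402 ≈ -0.00015620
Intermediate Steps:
x(a, K) = -5 + a
I = 1/582 ≈ 0.0017182
I*z(0 + x(4, 5)) = 1/(582*(-10 + (0 + (-5 + 4)))) = 1/(582*(-10 + (0 - 1))) = 1/(582*(-10 - 1)) = (1/582)/(-11) = (1/582)*(-1/11) = -1/6402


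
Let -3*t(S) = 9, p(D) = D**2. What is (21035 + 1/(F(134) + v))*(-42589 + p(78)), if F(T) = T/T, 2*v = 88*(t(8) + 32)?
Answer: -980586212480/1277 ≈ -7.6788e+8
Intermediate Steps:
t(S) = -3 (t(S) = -1/3*9 = -3)
v = 1276 (v = (88*(-3 + 32))/2 = (88*29)/2 = (1/2)*2552 = 1276)
F(T) = 1
(21035 + 1/(F(134) + v))*(-42589 + p(78)) = (21035 + 1/(1 + 1276))*(-42589 + 78**2) = (21035 + 1/1277)*(-42589 + 6084) = (21035 + 1/1277)*(-36505) = (26861696/1277)*(-36505) = -980586212480/1277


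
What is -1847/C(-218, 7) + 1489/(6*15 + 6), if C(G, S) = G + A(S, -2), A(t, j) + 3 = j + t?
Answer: 20789/864 ≈ 24.061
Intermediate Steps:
A(t, j) = -3 + j + t (A(t, j) = -3 + (j + t) = -3 + j + t)
C(G, S) = -5 + G + S (C(G, S) = G + (-3 - 2 + S) = G + (-5 + S) = -5 + G + S)
-1847/C(-218, 7) + 1489/(6*15 + 6) = -1847/(-5 - 218 + 7) + 1489/(6*15 + 6) = -1847/(-216) + 1489/(90 + 6) = -1847*(-1/216) + 1489/96 = 1847/216 + 1489*(1/96) = 1847/216 + 1489/96 = 20789/864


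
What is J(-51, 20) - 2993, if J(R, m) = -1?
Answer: -2994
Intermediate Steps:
J(-51, 20) - 2993 = -1 - 2993 = -2994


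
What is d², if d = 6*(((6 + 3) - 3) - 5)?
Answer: 36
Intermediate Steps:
d = 6 (d = 6*((9 - 3) - 5) = 6*(6 - 5) = 6*1 = 6)
d² = 6² = 36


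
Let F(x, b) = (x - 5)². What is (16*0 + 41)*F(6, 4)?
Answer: 41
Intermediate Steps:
F(x, b) = (-5 + x)²
(16*0 + 41)*F(6, 4) = (16*0 + 41)*(-5 + 6)² = (0 + 41)*1² = 41*1 = 41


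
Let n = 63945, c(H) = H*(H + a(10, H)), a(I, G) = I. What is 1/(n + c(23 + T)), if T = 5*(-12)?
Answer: 1/64944 ≈ 1.5398e-5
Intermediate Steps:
T = -60
c(H) = H*(10 + H) (c(H) = H*(H + 10) = H*(10 + H))
1/(n + c(23 + T)) = 1/(63945 + (23 - 60)*(10 + (23 - 60))) = 1/(63945 - 37*(10 - 37)) = 1/(63945 - 37*(-27)) = 1/(63945 + 999) = 1/64944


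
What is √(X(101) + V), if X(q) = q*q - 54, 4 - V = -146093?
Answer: 2*√39061 ≈ 395.28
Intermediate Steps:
V = 146097 (V = 4 - 1*(-146093) = 4 + 146093 = 146097)
X(q) = -54 + q² (X(q) = q² - 54 = -54 + q²)
√(X(101) + V) = √((-54 + 101²) + 146097) = √((-54 + 10201) + 146097) = √(10147 + 146097) = √156244 = 2*√39061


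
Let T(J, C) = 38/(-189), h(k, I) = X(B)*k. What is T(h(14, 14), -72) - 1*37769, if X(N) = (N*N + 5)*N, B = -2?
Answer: -7138379/189 ≈ -37769.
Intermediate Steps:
X(N) = N*(5 + N²) (X(N) = (N² + 5)*N = (5 + N²)*N = N*(5 + N²))
h(k, I) = -18*k (h(k, I) = (-2*(5 + (-2)²))*k = (-2*(5 + 4))*k = (-2*9)*k = -18*k)
T(J, C) = -38/189 (T(J, C) = 38*(-1/189) = -38/189)
T(h(14, 14), -72) - 1*37769 = -38/189 - 1*37769 = -38/189 - 37769 = -7138379/189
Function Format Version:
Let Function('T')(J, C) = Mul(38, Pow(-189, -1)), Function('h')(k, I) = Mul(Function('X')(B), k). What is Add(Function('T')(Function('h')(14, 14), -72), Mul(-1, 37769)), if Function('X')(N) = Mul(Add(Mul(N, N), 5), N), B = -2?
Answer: Rational(-7138379, 189) ≈ -37769.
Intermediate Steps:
Function('X')(N) = Mul(N, Add(5, Pow(N, 2))) (Function('X')(N) = Mul(Add(Pow(N, 2), 5), N) = Mul(Add(5, Pow(N, 2)), N) = Mul(N, Add(5, Pow(N, 2))))
Function('h')(k, I) = Mul(-18, k) (Function('h')(k, I) = Mul(Mul(-2, Add(5, Pow(-2, 2))), k) = Mul(Mul(-2, Add(5, 4)), k) = Mul(Mul(-2, 9), k) = Mul(-18, k))
Function('T')(J, C) = Rational(-38, 189) (Function('T')(J, C) = Mul(38, Rational(-1, 189)) = Rational(-38, 189))
Add(Function('T')(Function('h')(14, 14), -72), Mul(-1, 37769)) = Add(Rational(-38, 189), Mul(-1, 37769)) = Add(Rational(-38, 189), -37769) = Rational(-7138379, 189)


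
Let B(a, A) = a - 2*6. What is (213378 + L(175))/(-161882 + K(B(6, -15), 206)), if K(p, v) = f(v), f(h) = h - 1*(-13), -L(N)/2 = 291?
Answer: -212796/161663 ≈ -1.3163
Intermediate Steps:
B(a, A) = -12 + a (B(a, A) = a - 12 = -12 + a)
L(N) = -582 (L(N) = -2*291 = -582)
f(h) = 13 + h (f(h) = h + 13 = 13 + h)
K(p, v) = 13 + v
(213378 + L(175))/(-161882 + K(B(6, -15), 206)) = (213378 - 582)/(-161882 + (13 + 206)) = 212796/(-161882 + 219) = 212796/(-161663) = 212796*(-1/161663) = -212796/161663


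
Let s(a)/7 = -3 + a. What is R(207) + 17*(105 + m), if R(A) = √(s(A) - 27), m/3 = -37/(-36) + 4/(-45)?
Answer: 109973/60 + √1401 ≈ 1870.3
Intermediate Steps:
s(a) = -21 + 7*a (s(a) = 7*(-3 + a) = -21 + 7*a)
m = 169/60 (m = 3*(-37/(-36) + 4/(-45)) = 3*(-37*(-1/36) + 4*(-1/45)) = 3*(37/36 - 4/45) = 3*(169/180) = 169/60 ≈ 2.8167)
R(A) = √(-48 + 7*A) (R(A) = √((-21 + 7*A) - 27) = √(-48 + 7*A))
R(207) + 17*(105 + m) = √(-48 + 7*207) + 17*(105 + 169/60) = √(-48 + 1449) + 17*(6469/60) = √1401 + 109973/60 = 109973/60 + √1401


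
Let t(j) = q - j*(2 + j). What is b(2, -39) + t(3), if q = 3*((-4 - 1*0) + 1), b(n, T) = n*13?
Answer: 2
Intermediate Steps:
b(n, T) = 13*n
q = -9 (q = 3*((-4 + 0) + 1) = 3*(-4 + 1) = 3*(-3) = -9)
t(j) = -9 - j*(2 + j)
b(2, -39) + t(3) = 13*2 + (-9 - 1*3**2 - 2*3) = 26 + (-9 - 1*9 - 6) = 26 + (-9 - 9 - 6) = 26 - 24 = 2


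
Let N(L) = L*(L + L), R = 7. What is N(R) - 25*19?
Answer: -377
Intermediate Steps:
N(L) = 2*L² (N(L) = L*(2*L) = 2*L²)
N(R) - 25*19 = 2*7² - 25*19 = 2*49 - 475 = 98 - 475 = -377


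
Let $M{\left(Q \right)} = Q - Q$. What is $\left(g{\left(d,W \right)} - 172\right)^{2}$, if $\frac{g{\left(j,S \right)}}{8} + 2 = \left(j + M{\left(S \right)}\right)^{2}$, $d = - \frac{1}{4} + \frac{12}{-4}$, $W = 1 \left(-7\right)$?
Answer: $\frac{42849}{4} \approx 10712.0$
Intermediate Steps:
$M{\left(Q \right)} = 0$
$W = -7$
$d = - \frac{13}{4}$ ($d = \left(-1\right) \frac{1}{4} + 12 \left(- \frac{1}{4}\right) = - \frac{1}{4} - 3 = - \frac{13}{4} \approx -3.25$)
$g{\left(j,S \right)} = -16 + 8 j^{2}$ ($g{\left(j,S \right)} = -16 + 8 \left(j + 0\right)^{2} = -16 + 8 j^{2}$)
$\left(g{\left(d,W \right)} - 172\right)^{2} = \left(\left(-16 + 8 \left(- \frac{13}{4}\right)^{2}\right) - 172\right)^{2} = \left(\left(-16 + 8 \cdot \frac{169}{16}\right) - 172\right)^{2} = \left(\left(-16 + \frac{169}{2}\right) - 172\right)^{2} = \left(\frac{137}{2} - 172\right)^{2} = \left(- \frac{207}{2}\right)^{2} = \frac{42849}{4}$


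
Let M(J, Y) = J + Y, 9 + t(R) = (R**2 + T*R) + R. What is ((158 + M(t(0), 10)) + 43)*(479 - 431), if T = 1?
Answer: 9696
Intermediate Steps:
t(R) = -9 + R**2 + 2*R (t(R) = -9 + ((R**2 + 1*R) + R) = -9 + ((R**2 + R) + R) = -9 + ((R + R**2) + R) = -9 + (R**2 + 2*R) = -9 + R**2 + 2*R)
((158 + M(t(0), 10)) + 43)*(479 - 431) = ((158 + ((-9 + 0**2 + 2*0) + 10)) + 43)*(479 - 431) = ((158 + ((-9 + 0 + 0) + 10)) + 43)*48 = ((158 + (-9 + 10)) + 43)*48 = ((158 + 1) + 43)*48 = (159 + 43)*48 = 202*48 = 9696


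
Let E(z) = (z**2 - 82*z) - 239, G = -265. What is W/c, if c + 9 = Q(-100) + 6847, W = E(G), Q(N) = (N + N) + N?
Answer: 45858/3269 ≈ 14.028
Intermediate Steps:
Q(N) = 3*N (Q(N) = 2*N + N = 3*N)
E(z) = -239 + z**2 - 82*z
W = 91716 (W = -239 + (-265)**2 - 82*(-265) = -239 + 70225 + 21730 = 91716)
c = 6538 (c = -9 + (3*(-100) + 6847) = -9 + (-300 + 6847) = -9 + 6547 = 6538)
W/c = 91716/6538 = 91716*(1/6538) = 45858/3269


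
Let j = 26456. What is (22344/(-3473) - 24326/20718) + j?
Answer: 951528702397/35976807 ≈ 26448.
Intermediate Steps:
(22344/(-3473) - 24326/20718) + j = (22344/(-3473) - 24326/20718) + 26456 = (22344*(-1/3473) - 24326*1/20718) + 26456 = (-22344/3473 - 12163/10359) + 26456 = -273703595/35976807 + 26456 = 951528702397/35976807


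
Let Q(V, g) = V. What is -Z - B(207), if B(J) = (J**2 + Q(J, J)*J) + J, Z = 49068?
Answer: -134973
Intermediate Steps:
B(J) = J + 2*J**2 (B(J) = (J**2 + J*J) + J = (J**2 + J**2) + J = 2*J**2 + J = J + 2*J**2)
-Z - B(207) = -1*49068 - 207*(1 + 2*207) = -49068 - 207*(1 + 414) = -49068 - 207*415 = -49068 - 1*85905 = -49068 - 85905 = -134973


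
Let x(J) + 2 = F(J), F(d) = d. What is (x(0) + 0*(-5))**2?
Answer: 4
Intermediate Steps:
x(J) = -2 + J
(x(0) + 0*(-5))**2 = ((-2 + 0) + 0*(-5))**2 = (-2 + 0)**2 = (-2)**2 = 4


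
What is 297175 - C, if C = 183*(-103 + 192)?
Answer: 280888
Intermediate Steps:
C = 16287 (C = 183*89 = 16287)
297175 - C = 297175 - 1*16287 = 297175 - 16287 = 280888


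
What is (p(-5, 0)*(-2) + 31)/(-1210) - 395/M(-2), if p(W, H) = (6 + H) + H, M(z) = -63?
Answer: 476753/76230 ≈ 6.2541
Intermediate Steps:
p(W, H) = 6 + 2*H
(p(-5, 0)*(-2) + 31)/(-1210) - 395/M(-2) = ((6 + 2*0)*(-2) + 31)/(-1210) - 395/(-63) = ((6 + 0)*(-2) + 31)*(-1/1210) - 395*(-1/63) = (6*(-2) + 31)*(-1/1210) + 395/63 = (-12 + 31)*(-1/1210) + 395/63 = 19*(-1/1210) + 395/63 = -19/1210 + 395/63 = 476753/76230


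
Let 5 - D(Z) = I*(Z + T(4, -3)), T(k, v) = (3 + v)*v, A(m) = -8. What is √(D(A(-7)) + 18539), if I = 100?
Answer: 4*√1209 ≈ 139.08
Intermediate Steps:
T(k, v) = v*(3 + v)
D(Z) = 5 - 100*Z (D(Z) = 5 - 100*(Z - 3*(3 - 3)) = 5 - 100*(Z - 3*0) = 5 - 100*(Z + 0) = 5 - 100*Z)
√(D(A(-7)) + 18539) = √((5 - 100*(-8)) + 18539) = √((5 + 800) + 18539) = √(805 + 18539) = √19344 = 4*√1209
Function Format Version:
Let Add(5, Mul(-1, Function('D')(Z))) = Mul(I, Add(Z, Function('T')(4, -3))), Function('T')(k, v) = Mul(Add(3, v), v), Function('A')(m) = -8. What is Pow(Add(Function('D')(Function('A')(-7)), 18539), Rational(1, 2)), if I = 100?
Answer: Mul(4, Pow(1209, Rational(1, 2))) ≈ 139.08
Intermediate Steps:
Function('T')(k, v) = Mul(v, Add(3, v))
Function('D')(Z) = Add(5, Mul(-100, Z)) (Function('D')(Z) = Add(5, Mul(-1, Mul(100, Add(Z, Mul(-3, Add(3, -3)))))) = Add(5, Mul(-1, Mul(100, Add(Z, Mul(-3, 0))))) = Add(5, Mul(-1, Mul(100, Add(Z, 0)))) = Add(5, Mul(-1, Mul(100, Z))) = Add(5, Mul(-100, Z)))
Pow(Add(Function('D')(Function('A')(-7)), 18539), Rational(1, 2)) = Pow(Add(Add(5, Mul(-100, -8)), 18539), Rational(1, 2)) = Pow(Add(Add(5, 800), 18539), Rational(1, 2)) = Pow(Add(805, 18539), Rational(1, 2)) = Pow(19344, Rational(1, 2)) = Mul(4, Pow(1209, Rational(1, 2)))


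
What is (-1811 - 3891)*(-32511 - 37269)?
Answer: 397885560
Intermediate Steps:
(-1811 - 3891)*(-32511 - 37269) = -5702*(-69780) = 397885560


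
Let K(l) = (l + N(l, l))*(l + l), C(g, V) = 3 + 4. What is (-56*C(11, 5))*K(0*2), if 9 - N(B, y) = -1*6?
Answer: 0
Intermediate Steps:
C(g, V) = 7
N(B, y) = 15 (N(B, y) = 9 - (-1)*6 = 9 - 1*(-6) = 9 + 6 = 15)
K(l) = 2*l*(15 + l) (K(l) = (l + 15)*(l + l) = (15 + l)*(2*l) = 2*l*(15 + l))
(-56*C(11, 5))*K(0*2) = (-56*7)*(2*(0*2)*(15 + 0*2)) = -784*0*(15 + 0) = -784*0*15 = -392*0 = 0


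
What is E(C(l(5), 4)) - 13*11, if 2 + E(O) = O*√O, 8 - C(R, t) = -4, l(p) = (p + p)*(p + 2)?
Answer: -145 + 24*√3 ≈ -103.43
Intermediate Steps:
l(p) = 2*p*(2 + p) (l(p) = (2*p)*(2 + p) = 2*p*(2 + p))
C(R, t) = 12 (C(R, t) = 8 - 1*(-4) = 8 + 4 = 12)
E(O) = -2 + O^(3/2) (E(O) = -2 + O*√O = -2 + O^(3/2))
E(C(l(5), 4)) - 13*11 = (-2 + 12^(3/2)) - 13*11 = (-2 + 24*√3) - 143 = -145 + 24*√3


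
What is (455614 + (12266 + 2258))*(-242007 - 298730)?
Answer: -254221011706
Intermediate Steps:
(455614 + (12266 + 2258))*(-242007 - 298730) = (455614 + 14524)*(-540737) = 470138*(-540737) = -254221011706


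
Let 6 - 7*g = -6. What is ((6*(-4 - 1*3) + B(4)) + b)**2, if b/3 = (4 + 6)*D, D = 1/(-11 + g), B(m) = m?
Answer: 287296/169 ≈ 1700.0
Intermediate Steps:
g = 12/7 (g = 6/7 - 1/7*(-6) = 6/7 + 6/7 = 12/7 ≈ 1.7143)
D = -7/65 (D = 1/(-11 + 12/7) = 1/(-65/7) = -7/65 ≈ -0.10769)
b = -42/13 (b = 3*((4 + 6)*(-7/65)) = 3*(10*(-7/65)) = 3*(-14/13) = -42/13 ≈ -3.2308)
((6*(-4 - 1*3) + B(4)) + b)**2 = ((6*(-4 - 1*3) + 4) - 42/13)**2 = ((6*(-4 - 3) + 4) - 42/13)**2 = ((6*(-7) + 4) - 42/13)**2 = ((-42 + 4) - 42/13)**2 = (-38 - 42/13)**2 = (-536/13)**2 = 287296/169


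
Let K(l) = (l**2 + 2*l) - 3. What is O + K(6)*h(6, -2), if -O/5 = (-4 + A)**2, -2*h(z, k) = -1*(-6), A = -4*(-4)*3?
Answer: -9815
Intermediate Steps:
A = 48 (A = 16*3 = 48)
K(l) = -3 + l**2 + 2*l
h(z, k) = -3 (h(z, k) = -(-1)*(-6)/2 = -1/2*6 = -3)
O = -9680 (O = -5*(-4 + 48)**2 = -5*44**2 = -5*1936 = -9680)
O + K(6)*h(6, -2) = -9680 + (-3 + 6**2 + 2*6)*(-3) = -9680 + (-3 + 36 + 12)*(-3) = -9680 + 45*(-3) = -9680 - 135 = -9815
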